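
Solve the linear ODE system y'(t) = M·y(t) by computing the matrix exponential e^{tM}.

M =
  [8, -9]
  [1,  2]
e^{tM} =
  [3*t*exp(5*t) + exp(5*t), -9*t*exp(5*t)]
  [t*exp(5*t), -3*t*exp(5*t) + exp(5*t)]

Strategy: write M = P · J · P⁻¹ where J is a Jordan canonical form, so e^{tM} = P · e^{tJ} · P⁻¹, and e^{tJ} can be computed block-by-block.

M has Jordan form
J =
  [5, 1]
  [0, 5]
(up to reordering of blocks).

Per-block formulas:
  For a 2×2 Jordan block J_2(5): exp(t · J_2(5)) = e^(5t)·(I + t·N), where N is the 2×2 nilpotent shift.

After assembling e^{tJ} and conjugating by P, we get:

e^{tM} =
  [3*t*exp(5*t) + exp(5*t), -9*t*exp(5*t)]
  [t*exp(5*t), -3*t*exp(5*t) + exp(5*t)]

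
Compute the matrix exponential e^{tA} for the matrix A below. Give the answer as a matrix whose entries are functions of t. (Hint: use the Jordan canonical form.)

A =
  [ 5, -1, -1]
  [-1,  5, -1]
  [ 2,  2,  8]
e^{tA} =
  [-t*exp(6*t) + exp(6*t), -t*exp(6*t), -t*exp(6*t)]
  [-t*exp(6*t), -t*exp(6*t) + exp(6*t), -t*exp(6*t)]
  [2*t*exp(6*t), 2*t*exp(6*t), 2*t*exp(6*t) + exp(6*t)]

Strategy: write A = P · J · P⁻¹ where J is a Jordan canonical form, so e^{tA} = P · e^{tJ} · P⁻¹, and e^{tJ} can be computed block-by-block.

A has Jordan form
J =
  [6, 1, 0]
  [0, 6, 0]
  [0, 0, 6]
(up to reordering of blocks).

Per-block formulas:
  For a 2×2 Jordan block J_2(6): exp(t · J_2(6)) = e^(6t)·(I + t·N), where N is the 2×2 nilpotent shift.
  For a 1×1 block at λ = 6: exp(t · [6]) = [e^(6t)].

After assembling e^{tJ} and conjugating by P, we get:

e^{tA} =
  [-t*exp(6*t) + exp(6*t), -t*exp(6*t), -t*exp(6*t)]
  [-t*exp(6*t), -t*exp(6*t) + exp(6*t), -t*exp(6*t)]
  [2*t*exp(6*t), 2*t*exp(6*t), 2*t*exp(6*t) + exp(6*t)]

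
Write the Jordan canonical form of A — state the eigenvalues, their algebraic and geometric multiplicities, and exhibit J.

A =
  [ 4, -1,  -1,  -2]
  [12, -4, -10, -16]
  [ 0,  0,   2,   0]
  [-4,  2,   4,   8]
J_2(2) ⊕ J_1(2) ⊕ J_1(4)

The characteristic polynomial is
  det(x·I − A) = x^4 - 10*x^3 + 36*x^2 - 56*x + 32 = (x - 4)*(x - 2)^3

Eigenvalues and multiplicities (the geometric multiplicity of λ is n − rank(A − λI), which equals the number of Jordan blocks for λ):
  λ = 2: algebraic multiplicity = 3, geometric multiplicity = 2
  λ = 4: algebraic multiplicity = 1, geometric multiplicity = 1

Determining the block sizes for each eigenvalue:
  λ = 2: 2 blocks summing to 3 forces exactly one block of size 2 and the rest size 1 → block sizes [2, 1]
  λ = 4: one block (gm = 1), so the single block has size am = 1 → block sizes [1]

Assembling the blocks gives a Jordan form
J =
  [2, 1, 0, 0]
  [0, 2, 0, 0]
  [0, 0, 2, 0]
  [0, 0, 0, 4]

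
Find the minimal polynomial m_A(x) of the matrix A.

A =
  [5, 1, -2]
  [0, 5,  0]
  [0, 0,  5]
x^2 - 10*x + 25

The characteristic polynomial is χ_A(x) = (x - 5)^3, so the eigenvalues are known. The minimal polynomial is
  m_A(x) = Π_λ (x − λ)^{k_λ}
where k_λ is the size of the *largest* Jordan block for λ (equivalently, the smallest k with (A − λI)^k v = 0 for every generalised eigenvector v of λ).

  λ = 5: largest Jordan block has size 2, contributing (x − 5)^2

So m_A(x) = (x - 5)^2 = x^2 - 10*x + 25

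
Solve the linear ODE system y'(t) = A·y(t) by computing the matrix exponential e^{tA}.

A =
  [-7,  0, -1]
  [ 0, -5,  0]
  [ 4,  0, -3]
e^{tA} =
  [-2*t*exp(-5*t) + exp(-5*t), 0, -t*exp(-5*t)]
  [0, exp(-5*t), 0]
  [4*t*exp(-5*t), 0, 2*t*exp(-5*t) + exp(-5*t)]

Strategy: write A = P · J · P⁻¹ where J is a Jordan canonical form, so e^{tA} = P · e^{tJ} · P⁻¹, and e^{tJ} can be computed block-by-block.

A has Jordan form
J =
  [-5,  1,  0]
  [ 0, -5,  0]
  [ 0,  0, -5]
(up to reordering of blocks).

Per-block formulas:
  For a 1×1 block at λ = -5: exp(t · [-5]) = [e^(-5t)].
  For a 2×2 Jordan block J_2(-5): exp(t · J_2(-5)) = e^(-5t)·(I + t·N), where N is the 2×2 nilpotent shift.

After assembling e^{tJ} and conjugating by P, we get:

e^{tA} =
  [-2*t*exp(-5*t) + exp(-5*t), 0, -t*exp(-5*t)]
  [0, exp(-5*t), 0]
  [4*t*exp(-5*t), 0, 2*t*exp(-5*t) + exp(-5*t)]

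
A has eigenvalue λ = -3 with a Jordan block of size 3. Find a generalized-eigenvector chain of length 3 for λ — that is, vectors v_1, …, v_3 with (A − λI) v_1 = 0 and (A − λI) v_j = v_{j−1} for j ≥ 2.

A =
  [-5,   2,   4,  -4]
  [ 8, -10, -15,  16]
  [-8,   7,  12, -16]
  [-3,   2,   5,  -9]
A Jordan chain for λ = -3 of length 3:
v_1 = (2, -8, 8, 3)ᵀ
v_2 = (2, -7, 7, 2)ᵀ
v_3 = (0, 1, 0, 0)ᵀ

Let N = A − (-3)·I. We want v_3 with N^3 v_3 = 0 but N^2 v_3 ≠ 0; then v_{j-1} := N · v_j for j = 3, …, 2.

Pick v_3 = (0, 1, 0, 0)ᵀ.
Then v_2 = N · v_3 = (2, -7, 7, 2)ᵀ.
Then v_1 = N · v_2 = (2, -8, 8, 3)ᵀ.

Sanity check: (A − (-3)·I) v_1 = (0, 0, 0, 0)ᵀ = 0. ✓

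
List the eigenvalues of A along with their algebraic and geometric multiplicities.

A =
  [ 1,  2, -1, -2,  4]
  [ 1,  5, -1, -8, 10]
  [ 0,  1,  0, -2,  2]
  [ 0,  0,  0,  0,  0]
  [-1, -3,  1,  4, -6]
λ = 0: alg = 5, geom = 3

Step 1 — factor the characteristic polynomial to read off the algebraic multiplicities:
  χ_A(x) = x^5

Step 2 — compute geometric multiplicities via the rank-nullity identity g(λ) = n − rank(A − λI):
  rank(A − (0)·I) = 2, so dim ker(A − (0)·I) = n − 2 = 3

Summary:
  λ = 0: algebraic multiplicity = 5, geometric multiplicity = 3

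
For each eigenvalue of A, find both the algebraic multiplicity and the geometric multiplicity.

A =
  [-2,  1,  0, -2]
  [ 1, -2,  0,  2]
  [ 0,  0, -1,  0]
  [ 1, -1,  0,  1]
λ = -1: alg = 4, geom = 3

Step 1 — factor the characteristic polynomial to read off the algebraic multiplicities:
  χ_A(x) = (x + 1)^4

Step 2 — compute geometric multiplicities via the rank-nullity identity g(λ) = n − rank(A − λI):
  rank(A − (-1)·I) = 1, so dim ker(A − (-1)·I) = n − 1 = 3

Summary:
  λ = -1: algebraic multiplicity = 4, geometric multiplicity = 3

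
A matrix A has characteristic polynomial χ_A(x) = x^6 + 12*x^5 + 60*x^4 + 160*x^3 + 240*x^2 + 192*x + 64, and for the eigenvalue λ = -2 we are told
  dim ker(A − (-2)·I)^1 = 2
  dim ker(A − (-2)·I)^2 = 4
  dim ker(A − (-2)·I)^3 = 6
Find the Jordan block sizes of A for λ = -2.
Block sizes for λ = -2: [3, 3]

From the dimensions of kernels of powers, the number of Jordan blocks of size at least j is d_j − d_{j−1} where d_j = dim ker(N^j) (with d_0 = 0). Computing the differences gives [2, 2, 2].
The number of blocks of size exactly k is (#blocks of size ≥ k) − (#blocks of size ≥ k + 1), so the partition is: 2 block(s) of size 3.
In nonincreasing order the block sizes are [3, 3].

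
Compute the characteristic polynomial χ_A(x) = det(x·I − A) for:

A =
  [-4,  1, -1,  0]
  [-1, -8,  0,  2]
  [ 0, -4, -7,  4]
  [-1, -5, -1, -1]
x^4 + 20*x^3 + 150*x^2 + 500*x + 625

Expanding det(x·I − A) (e.g. by cofactor expansion or by noting that A is similar to its Jordan form J, which has the same characteristic polynomial as A) gives
  χ_A(x) = x^4 + 20*x^3 + 150*x^2 + 500*x + 625
which factors as (x + 5)^4. The eigenvalues (with algebraic multiplicities) are λ = -5 with multiplicity 4.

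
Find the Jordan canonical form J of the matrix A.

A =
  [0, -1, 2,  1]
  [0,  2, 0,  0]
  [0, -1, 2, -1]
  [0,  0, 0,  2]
J_1(0) ⊕ J_2(2) ⊕ J_1(2)

The characteristic polynomial is
  det(x·I − A) = x^4 - 6*x^3 + 12*x^2 - 8*x = x*(x - 2)^3

Eigenvalues and multiplicities (the geometric multiplicity of λ is n − rank(A − λI), which equals the number of Jordan blocks for λ):
  λ = 0: algebraic multiplicity = 1, geometric multiplicity = 1
  λ = 2: algebraic multiplicity = 3, geometric multiplicity = 2

Determining the block sizes for each eigenvalue:
  λ = 0: one block (gm = 1), so the single block has size am = 1 → block sizes [1]
  λ = 2: 2 blocks summing to 3 forces exactly one block of size 2 and the rest size 1 → block sizes [2, 1]

Assembling the blocks gives a Jordan form
J =
  [0, 0, 0, 0]
  [0, 2, 1, 0]
  [0, 0, 2, 0]
  [0, 0, 0, 2]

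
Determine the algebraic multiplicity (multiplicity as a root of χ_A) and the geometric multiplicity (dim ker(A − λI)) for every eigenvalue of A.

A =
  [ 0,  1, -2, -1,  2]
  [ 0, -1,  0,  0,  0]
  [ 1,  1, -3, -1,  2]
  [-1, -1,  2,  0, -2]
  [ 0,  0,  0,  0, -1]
λ = -1: alg = 5, geom = 4

Step 1 — factor the characteristic polynomial to read off the algebraic multiplicities:
  χ_A(x) = (x + 1)^5

Step 2 — compute geometric multiplicities via the rank-nullity identity g(λ) = n − rank(A − λI):
  rank(A − (-1)·I) = 1, so dim ker(A − (-1)·I) = n − 1 = 4

Summary:
  λ = -1: algebraic multiplicity = 5, geometric multiplicity = 4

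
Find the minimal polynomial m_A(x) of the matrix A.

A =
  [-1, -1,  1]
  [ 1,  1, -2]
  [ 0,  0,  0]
x^3

The characteristic polynomial is χ_A(x) = x^3, so the eigenvalues are known. The minimal polynomial is
  m_A(x) = Π_λ (x − λ)^{k_λ}
where k_λ is the size of the *largest* Jordan block for λ (equivalently, the smallest k with (A − λI)^k v = 0 for every generalised eigenvector v of λ).

  λ = 0: largest Jordan block has size 3, contributing (x − 0)^3

So m_A(x) = x^3 = x^3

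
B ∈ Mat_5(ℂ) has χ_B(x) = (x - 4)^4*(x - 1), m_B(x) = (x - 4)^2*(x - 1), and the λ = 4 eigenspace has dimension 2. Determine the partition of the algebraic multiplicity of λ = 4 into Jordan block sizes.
Block sizes for λ = 4: [2, 2]

Step 1 — from the characteristic polynomial, algebraic multiplicity of λ = 4 is 4. From dim ker(B − (4)·I) = 2, there are exactly 2 Jordan blocks for λ = 4.
Step 2 — from the minimal polynomial, the factor (x − 4)^2 tells us the largest block for λ = 4 has size 2.
Step 3 — with total size 4, 2 blocks, and largest block 2, the block sizes (in nonincreasing order) are [2, 2].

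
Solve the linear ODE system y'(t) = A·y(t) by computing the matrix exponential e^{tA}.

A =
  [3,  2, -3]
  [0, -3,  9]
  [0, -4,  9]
e^{tA} =
  [exp(3*t), 2*t*exp(3*t), -3*t*exp(3*t)]
  [0, -6*t*exp(3*t) + exp(3*t), 9*t*exp(3*t)]
  [0, -4*t*exp(3*t), 6*t*exp(3*t) + exp(3*t)]

Strategy: write A = P · J · P⁻¹ where J is a Jordan canonical form, so e^{tA} = P · e^{tJ} · P⁻¹, and e^{tJ} can be computed block-by-block.

A has Jordan form
J =
  [3, 1, 0]
  [0, 3, 0]
  [0, 0, 3]
(up to reordering of blocks).

Per-block formulas:
  For a 1×1 block at λ = 3: exp(t · [3]) = [e^(3t)].
  For a 2×2 Jordan block J_2(3): exp(t · J_2(3)) = e^(3t)·(I + t·N), where N is the 2×2 nilpotent shift.

After assembling e^{tJ} and conjugating by P, we get:

e^{tA} =
  [exp(3*t), 2*t*exp(3*t), -3*t*exp(3*t)]
  [0, -6*t*exp(3*t) + exp(3*t), 9*t*exp(3*t)]
  [0, -4*t*exp(3*t), 6*t*exp(3*t) + exp(3*t)]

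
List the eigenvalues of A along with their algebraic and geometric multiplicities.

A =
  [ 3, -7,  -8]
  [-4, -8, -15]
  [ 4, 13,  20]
λ = 5: alg = 3, geom = 1

Step 1 — factor the characteristic polynomial to read off the algebraic multiplicities:
  χ_A(x) = (x - 5)^3

Step 2 — compute geometric multiplicities via the rank-nullity identity g(λ) = n − rank(A − λI):
  rank(A − (5)·I) = 2, so dim ker(A − (5)·I) = n − 2 = 1

Summary:
  λ = 5: algebraic multiplicity = 3, geometric multiplicity = 1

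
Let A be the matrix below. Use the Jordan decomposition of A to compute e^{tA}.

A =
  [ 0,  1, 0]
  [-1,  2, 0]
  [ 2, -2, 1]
e^{tA} =
  [-t*exp(t) + exp(t), t*exp(t), 0]
  [-t*exp(t), t*exp(t) + exp(t), 0]
  [2*t*exp(t), -2*t*exp(t), exp(t)]

Strategy: write A = P · J · P⁻¹ where J is a Jordan canonical form, so e^{tA} = P · e^{tJ} · P⁻¹, and e^{tJ} can be computed block-by-block.

A has Jordan form
J =
  [1, 1, 0]
  [0, 1, 0]
  [0, 0, 1]
(up to reordering of blocks).

Per-block formulas:
  For a 1×1 block at λ = 1: exp(t · [1]) = [e^(1t)].
  For a 2×2 Jordan block J_2(1): exp(t · J_2(1)) = e^(1t)·(I + t·N), where N is the 2×2 nilpotent shift.

After assembling e^{tJ} and conjugating by P, we get:

e^{tA} =
  [-t*exp(t) + exp(t), t*exp(t), 0]
  [-t*exp(t), t*exp(t) + exp(t), 0]
  [2*t*exp(t), -2*t*exp(t), exp(t)]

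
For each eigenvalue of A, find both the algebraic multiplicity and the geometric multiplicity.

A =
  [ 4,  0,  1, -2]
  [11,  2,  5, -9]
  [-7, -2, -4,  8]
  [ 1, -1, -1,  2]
λ = 1: alg = 4, geom = 2

Step 1 — factor the characteristic polynomial to read off the algebraic multiplicities:
  χ_A(x) = (x - 1)^4

Step 2 — compute geometric multiplicities via the rank-nullity identity g(λ) = n − rank(A − λI):
  rank(A − (1)·I) = 2, so dim ker(A − (1)·I) = n − 2 = 2

Summary:
  λ = 1: algebraic multiplicity = 4, geometric multiplicity = 2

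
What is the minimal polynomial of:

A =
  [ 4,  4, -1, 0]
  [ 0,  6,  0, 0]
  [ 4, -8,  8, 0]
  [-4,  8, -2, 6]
x^2 - 12*x + 36

The characteristic polynomial is χ_A(x) = (x - 6)^4, so the eigenvalues are known. The minimal polynomial is
  m_A(x) = Π_λ (x − λ)^{k_λ}
where k_λ is the size of the *largest* Jordan block for λ (equivalently, the smallest k with (A − λI)^k v = 0 for every generalised eigenvector v of λ).

  λ = 6: largest Jordan block has size 2, contributing (x − 6)^2

So m_A(x) = (x - 6)^2 = x^2 - 12*x + 36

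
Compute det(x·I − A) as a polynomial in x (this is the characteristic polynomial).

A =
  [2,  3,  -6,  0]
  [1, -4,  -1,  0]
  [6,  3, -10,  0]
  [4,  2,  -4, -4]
x^4 + 16*x^3 + 96*x^2 + 256*x + 256

Expanding det(x·I − A) (e.g. by cofactor expansion or by noting that A is similar to its Jordan form J, which has the same characteristic polynomial as A) gives
  χ_A(x) = x^4 + 16*x^3 + 96*x^2 + 256*x + 256
which factors as (x + 4)^4. The eigenvalues (with algebraic multiplicities) are λ = -4 with multiplicity 4.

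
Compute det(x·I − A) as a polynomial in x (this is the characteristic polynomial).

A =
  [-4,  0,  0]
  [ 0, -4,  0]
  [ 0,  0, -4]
x^3 + 12*x^2 + 48*x + 64

Expanding det(x·I − A) (e.g. by cofactor expansion or by noting that A is similar to its Jordan form J, which has the same characteristic polynomial as A) gives
  χ_A(x) = x^3 + 12*x^2 + 48*x + 64
which factors as (x + 4)^3. The eigenvalues (with algebraic multiplicities) are λ = -4 with multiplicity 3.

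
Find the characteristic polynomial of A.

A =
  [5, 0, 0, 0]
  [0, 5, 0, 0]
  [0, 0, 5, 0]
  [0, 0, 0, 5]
x^4 - 20*x^3 + 150*x^2 - 500*x + 625

Expanding det(x·I − A) (e.g. by cofactor expansion or by noting that A is similar to its Jordan form J, which has the same characteristic polynomial as A) gives
  χ_A(x) = x^4 - 20*x^3 + 150*x^2 - 500*x + 625
which factors as (x - 5)^4. The eigenvalues (with algebraic multiplicities) are λ = 5 with multiplicity 4.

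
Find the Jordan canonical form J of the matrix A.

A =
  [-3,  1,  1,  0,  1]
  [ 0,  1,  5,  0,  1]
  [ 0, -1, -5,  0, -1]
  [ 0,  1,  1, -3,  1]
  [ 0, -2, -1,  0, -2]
J_3(-3) ⊕ J_1(-3) ⊕ J_1(0)

The characteristic polynomial is
  det(x·I − A) = x^5 + 12*x^4 + 54*x^3 + 108*x^2 + 81*x = x*(x + 3)^4

Eigenvalues and multiplicities (the geometric multiplicity of λ is n − rank(A − λI), which equals the number of Jordan blocks for λ):
  λ = -3: algebraic multiplicity = 4, geometric multiplicity = 2
  λ = 0: algebraic multiplicity = 1, geometric multiplicity = 1

Determining the block sizes for each eigenvalue:
  λ = -3: with am = 4 and gm = 2, the partition is not yet determined (e.g. several partitions of 4 into 2 parts exist). Let N = A − (-3)·I. Computing rank(N^1) = 3, rank(N^2) = 2, rank(N^3) = 1; the number of blocks of size ≥ j is rank(N^{j−1}) − rank(N^j), giving [2, 1, 1]. So we have 1 block(s) of size 3, 1 block(s) of size 1 → block sizes [3, 1]
  λ = 0: one block (gm = 1), so the single block has size am = 1 → block sizes [1]

Assembling the blocks gives a Jordan form
J =
  [-3,  1,  0,  0, 0]
  [ 0, -3,  1,  0, 0]
  [ 0,  0, -3,  0, 0]
  [ 0,  0,  0, -3, 0]
  [ 0,  0,  0,  0, 0]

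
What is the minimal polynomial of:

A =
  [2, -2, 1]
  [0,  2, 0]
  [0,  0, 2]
x^2 - 4*x + 4

The characteristic polynomial is χ_A(x) = (x - 2)^3, so the eigenvalues are known. The minimal polynomial is
  m_A(x) = Π_λ (x − λ)^{k_λ}
where k_λ is the size of the *largest* Jordan block for λ (equivalently, the smallest k with (A − λI)^k v = 0 for every generalised eigenvector v of λ).

  λ = 2: largest Jordan block has size 2, contributing (x − 2)^2

So m_A(x) = (x - 2)^2 = x^2 - 4*x + 4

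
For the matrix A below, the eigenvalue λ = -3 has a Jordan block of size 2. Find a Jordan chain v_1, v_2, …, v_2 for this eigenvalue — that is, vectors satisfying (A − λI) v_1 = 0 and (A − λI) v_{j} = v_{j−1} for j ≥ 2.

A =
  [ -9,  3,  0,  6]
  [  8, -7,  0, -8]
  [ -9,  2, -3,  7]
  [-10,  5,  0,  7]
A Jordan chain for λ = -3 of length 2:
v_1 = (-6, 8, -9, -10)ᵀ
v_2 = (1, 0, 0, 0)ᵀ

Let N = A − (-3)·I. We want v_2 with N^2 v_2 = 0 but N^1 v_2 ≠ 0; then v_{j-1} := N · v_j for j = 2, …, 2.

Pick v_2 = (1, 0, 0, 0)ᵀ.
Then v_1 = N · v_2 = (-6, 8, -9, -10)ᵀ.

Sanity check: (A − (-3)·I) v_1 = (0, 0, 0, 0)ᵀ = 0. ✓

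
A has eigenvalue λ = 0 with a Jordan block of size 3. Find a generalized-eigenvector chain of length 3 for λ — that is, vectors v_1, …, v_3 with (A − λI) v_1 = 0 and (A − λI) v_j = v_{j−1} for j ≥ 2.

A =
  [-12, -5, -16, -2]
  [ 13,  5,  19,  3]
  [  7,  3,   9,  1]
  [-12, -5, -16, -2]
A Jordan chain for λ = 0 of length 3:
v_1 = (-9, 6, 6, -9)ᵀ
v_2 = (-12, 13, 7, -12)ᵀ
v_3 = (1, 0, 0, 0)ᵀ

Let N = A − (0)·I. We want v_3 with N^3 v_3 = 0 but N^2 v_3 ≠ 0; then v_{j-1} := N · v_j for j = 3, …, 2.

Pick v_3 = (1, 0, 0, 0)ᵀ.
Then v_2 = N · v_3 = (-12, 13, 7, -12)ᵀ.
Then v_1 = N · v_2 = (-9, 6, 6, -9)ᵀ.

Sanity check: (A − (0)·I) v_1 = (0, 0, 0, 0)ᵀ = 0. ✓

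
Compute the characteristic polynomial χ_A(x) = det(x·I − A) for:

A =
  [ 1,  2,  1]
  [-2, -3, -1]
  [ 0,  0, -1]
x^3 + 3*x^2 + 3*x + 1

Expanding det(x·I − A) (e.g. by cofactor expansion or by noting that A is similar to its Jordan form J, which has the same characteristic polynomial as A) gives
  χ_A(x) = x^3 + 3*x^2 + 3*x + 1
which factors as (x + 1)^3. The eigenvalues (with algebraic multiplicities) are λ = -1 with multiplicity 3.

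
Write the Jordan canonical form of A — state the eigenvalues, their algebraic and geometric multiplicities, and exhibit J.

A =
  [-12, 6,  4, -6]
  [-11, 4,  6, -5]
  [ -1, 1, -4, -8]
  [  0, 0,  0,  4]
J_3(-4) ⊕ J_1(4)

The characteristic polynomial is
  det(x·I − A) = x^4 + 8*x^3 - 128*x - 256 = (x - 4)*(x + 4)^3

Eigenvalues and multiplicities (the geometric multiplicity of λ is n − rank(A − λI), which equals the number of Jordan blocks for λ):
  λ = -4: algebraic multiplicity = 3, geometric multiplicity = 1
  λ = 4: algebraic multiplicity = 1, geometric multiplicity = 1

Determining the block sizes for each eigenvalue:
  λ = -4: one block (gm = 1), so the single block has size am = 3 → block sizes [3]
  λ = 4: one block (gm = 1), so the single block has size am = 1 → block sizes [1]

Assembling the blocks gives a Jordan form
J =
  [-4,  1,  0, 0]
  [ 0, -4,  1, 0]
  [ 0,  0, -4, 0]
  [ 0,  0,  0, 4]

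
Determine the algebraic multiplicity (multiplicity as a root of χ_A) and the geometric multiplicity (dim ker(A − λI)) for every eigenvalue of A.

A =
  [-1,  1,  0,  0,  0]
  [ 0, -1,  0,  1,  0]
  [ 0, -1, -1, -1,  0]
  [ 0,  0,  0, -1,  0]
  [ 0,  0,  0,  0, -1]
λ = -1: alg = 5, geom = 3

Step 1 — factor the characteristic polynomial to read off the algebraic multiplicities:
  χ_A(x) = (x + 1)^5

Step 2 — compute geometric multiplicities via the rank-nullity identity g(λ) = n − rank(A − λI):
  rank(A − (-1)·I) = 2, so dim ker(A − (-1)·I) = n − 2 = 3

Summary:
  λ = -1: algebraic multiplicity = 5, geometric multiplicity = 3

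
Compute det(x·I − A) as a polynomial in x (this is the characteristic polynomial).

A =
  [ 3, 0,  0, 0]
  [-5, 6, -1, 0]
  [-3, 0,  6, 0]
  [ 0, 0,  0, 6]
x^4 - 21*x^3 + 162*x^2 - 540*x + 648

Expanding det(x·I − A) (e.g. by cofactor expansion or by noting that A is similar to its Jordan form J, which has the same characteristic polynomial as A) gives
  χ_A(x) = x^4 - 21*x^3 + 162*x^2 - 540*x + 648
which factors as (x - 6)^3*(x - 3). The eigenvalues (with algebraic multiplicities) are λ = 3 with multiplicity 1, λ = 6 with multiplicity 3.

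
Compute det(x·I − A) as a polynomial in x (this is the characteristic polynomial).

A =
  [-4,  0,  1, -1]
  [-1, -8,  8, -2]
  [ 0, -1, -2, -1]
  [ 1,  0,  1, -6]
x^4 + 20*x^3 + 150*x^2 + 500*x + 625

Expanding det(x·I − A) (e.g. by cofactor expansion or by noting that A is similar to its Jordan form J, which has the same characteristic polynomial as A) gives
  χ_A(x) = x^4 + 20*x^3 + 150*x^2 + 500*x + 625
which factors as (x + 5)^4. The eigenvalues (with algebraic multiplicities) are λ = -5 with multiplicity 4.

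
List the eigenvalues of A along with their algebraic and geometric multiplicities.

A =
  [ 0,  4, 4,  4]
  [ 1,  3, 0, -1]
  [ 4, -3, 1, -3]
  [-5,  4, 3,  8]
λ = 0: alg = 1, geom = 1; λ = 4: alg = 3, geom = 1

Step 1 — factor the characteristic polynomial to read off the algebraic multiplicities:
  χ_A(x) = x*(x - 4)^3

Step 2 — compute geometric multiplicities via the rank-nullity identity g(λ) = n − rank(A − λI):
  rank(A − (0)·I) = 3, so dim ker(A − (0)·I) = n − 3 = 1
  rank(A − (4)·I) = 3, so dim ker(A − (4)·I) = n − 3 = 1

Summary:
  λ = 0: algebraic multiplicity = 1, geometric multiplicity = 1
  λ = 4: algebraic multiplicity = 3, geometric multiplicity = 1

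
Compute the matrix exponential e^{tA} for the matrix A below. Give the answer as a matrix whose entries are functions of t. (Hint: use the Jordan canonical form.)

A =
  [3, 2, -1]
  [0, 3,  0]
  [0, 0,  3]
e^{tA} =
  [exp(3*t), 2*t*exp(3*t), -t*exp(3*t)]
  [0, exp(3*t), 0]
  [0, 0, exp(3*t)]

Strategy: write A = P · J · P⁻¹ where J is a Jordan canonical form, so e^{tA} = P · e^{tJ} · P⁻¹, and e^{tJ} can be computed block-by-block.

A has Jordan form
J =
  [3, 1, 0]
  [0, 3, 0]
  [0, 0, 3]
(up to reordering of blocks).

Per-block formulas:
  For a 2×2 Jordan block J_2(3): exp(t · J_2(3)) = e^(3t)·(I + t·N), where N is the 2×2 nilpotent shift.
  For a 1×1 block at λ = 3: exp(t · [3]) = [e^(3t)].

After assembling e^{tJ} and conjugating by P, we get:

e^{tA} =
  [exp(3*t), 2*t*exp(3*t), -t*exp(3*t)]
  [0, exp(3*t), 0]
  [0, 0, exp(3*t)]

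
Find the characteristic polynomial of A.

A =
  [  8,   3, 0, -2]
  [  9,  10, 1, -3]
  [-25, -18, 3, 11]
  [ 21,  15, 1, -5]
x^4 - 16*x^3 + 96*x^2 - 256*x + 256

Expanding det(x·I − A) (e.g. by cofactor expansion or by noting that A is similar to its Jordan form J, which has the same characteristic polynomial as A) gives
  χ_A(x) = x^4 - 16*x^3 + 96*x^2 - 256*x + 256
which factors as (x - 4)^4. The eigenvalues (with algebraic multiplicities) are λ = 4 with multiplicity 4.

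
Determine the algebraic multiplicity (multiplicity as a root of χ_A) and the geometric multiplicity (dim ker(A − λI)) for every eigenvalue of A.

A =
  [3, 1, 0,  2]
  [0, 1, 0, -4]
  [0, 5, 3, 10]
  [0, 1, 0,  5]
λ = 3: alg = 4, geom = 3

Step 1 — factor the characteristic polynomial to read off the algebraic multiplicities:
  χ_A(x) = (x - 3)^4

Step 2 — compute geometric multiplicities via the rank-nullity identity g(λ) = n − rank(A − λI):
  rank(A − (3)·I) = 1, so dim ker(A − (3)·I) = n − 1 = 3

Summary:
  λ = 3: algebraic multiplicity = 4, geometric multiplicity = 3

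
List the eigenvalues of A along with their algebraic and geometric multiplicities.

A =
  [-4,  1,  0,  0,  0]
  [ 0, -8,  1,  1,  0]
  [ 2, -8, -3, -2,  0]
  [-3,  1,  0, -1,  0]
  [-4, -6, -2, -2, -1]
λ = -5: alg = 3, geom = 1; λ = -1: alg = 2, geom = 2

Step 1 — factor the characteristic polynomial to read off the algebraic multiplicities:
  χ_A(x) = (x + 1)^2*(x + 5)^3

Step 2 — compute geometric multiplicities via the rank-nullity identity g(λ) = n − rank(A − λI):
  rank(A − (-5)·I) = 4, so dim ker(A − (-5)·I) = n − 4 = 1
  rank(A − (-1)·I) = 3, so dim ker(A − (-1)·I) = n − 3 = 2

Summary:
  λ = -5: algebraic multiplicity = 3, geometric multiplicity = 1
  λ = -1: algebraic multiplicity = 2, geometric multiplicity = 2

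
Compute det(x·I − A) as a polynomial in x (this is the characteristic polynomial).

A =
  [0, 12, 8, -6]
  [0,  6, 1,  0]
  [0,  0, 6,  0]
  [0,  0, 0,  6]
x^4 - 18*x^3 + 108*x^2 - 216*x

Expanding det(x·I − A) (e.g. by cofactor expansion or by noting that A is similar to its Jordan form J, which has the same characteristic polynomial as A) gives
  χ_A(x) = x^4 - 18*x^3 + 108*x^2 - 216*x
which factors as x*(x - 6)^3. The eigenvalues (with algebraic multiplicities) are λ = 0 with multiplicity 1, λ = 6 with multiplicity 3.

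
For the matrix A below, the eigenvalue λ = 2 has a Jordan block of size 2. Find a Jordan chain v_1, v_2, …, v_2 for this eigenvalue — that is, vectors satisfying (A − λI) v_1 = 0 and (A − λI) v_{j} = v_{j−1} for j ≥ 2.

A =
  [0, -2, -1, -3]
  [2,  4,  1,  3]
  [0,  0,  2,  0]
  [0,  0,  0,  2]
A Jordan chain for λ = 2 of length 2:
v_1 = (-2, 2, 0, 0)ᵀ
v_2 = (1, 0, 0, 0)ᵀ

Let N = A − (2)·I. We want v_2 with N^2 v_2 = 0 but N^1 v_2 ≠ 0; then v_{j-1} := N · v_j for j = 2, …, 2.

Pick v_2 = (1, 0, 0, 0)ᵀ.
Then v_1 = N · v_2 = (-2, 2, 0, 0)ᵀ.

Sanity check: (A − (2)·I) v_1 = (0, 0, 0, 0)ᵀ = 0. ✓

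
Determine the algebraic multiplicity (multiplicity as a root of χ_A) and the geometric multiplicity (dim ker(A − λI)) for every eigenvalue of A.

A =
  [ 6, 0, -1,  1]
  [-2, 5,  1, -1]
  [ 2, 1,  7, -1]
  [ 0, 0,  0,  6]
λ = 6: alg = 4, geom = 2

Step 1 — factor the characteristic polynomial to read off the algebraic multiplicities:
  χ_A(x) = (x - 6)^4

Step 2 — compute geometric multiplicities via the rank-nullity identity g(λ) = n − rank(A − λI):
  rank(A − (6)·I) = 2, so dim ker(A − (6)·I) = n − 2 = 2

Summary:
  λ = 6: algebraic multiplicity = 4, geometric multiplicity = 2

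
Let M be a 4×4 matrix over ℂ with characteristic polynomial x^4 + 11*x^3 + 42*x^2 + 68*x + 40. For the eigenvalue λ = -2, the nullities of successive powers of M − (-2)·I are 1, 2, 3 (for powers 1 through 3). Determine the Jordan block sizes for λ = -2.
Block sizes for λ = -2: [3]

From the dimensions of kernels of powers, the number of Jordan blocks of size at least j is d_j − d_{j−1} where d_j = dim ker(N^j) (with d_0 = 0). Computing the differences gives [1, 1, 1].
The number of blocks of size exactly k is (#blocks of size ≥ k) − (#blocks of size ≥ k + 1), so the partition is: 1 block(s) of size 3.
In nonincreasing order the block sizes are [3].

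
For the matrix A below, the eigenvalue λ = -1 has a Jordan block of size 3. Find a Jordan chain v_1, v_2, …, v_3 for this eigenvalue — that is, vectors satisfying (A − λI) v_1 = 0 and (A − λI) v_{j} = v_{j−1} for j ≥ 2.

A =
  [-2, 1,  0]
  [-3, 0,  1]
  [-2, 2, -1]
A Jordan chain for λ = -1 of length 3:
v_1 = (-2, -2, -4)ᵀ
v_2 = (-1, -3, -2)ᵀ
v_3 = (1, 0, 0)ᵀ

Let N = A − (-1)·I. We want v_3 with N^3 v_3 = 0 but N^2 v_3 ≠ 0; then v_{j-1} := N · v_j for j = 3, …, 2.

Pick v_3 = (1, 0, 0)ᵀ.
Then v_2 = N · v_3 = (-1, -3, -2)ᵀ.
Then v_1 = N · v_2 = (-2, -2, -4)ᵀ.

Sanity check: (A − (-1)·I) v_1 = (0, 0, 0)ᵀ = 0. ✓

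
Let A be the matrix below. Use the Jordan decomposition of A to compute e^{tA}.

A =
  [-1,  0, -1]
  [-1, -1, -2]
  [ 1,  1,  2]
e^{tA} =
  [1 - t, -t^2/2, -t^2/2 - t]
  [-t, -t^2/2 - t + 1, -t^2/2 - 2*t]
  [t, t^2/2 + t, t^2/2 + 2*t + 1]

Strategy: write A = P · J · P⁻¹ where J is a Jordan canonical form, so e^{tA} = P · e^{tJ} · P⁻¹, and e^{tJ} can be computed block-by-block.

A has Jordan form
J =
  [0, 1, 0]
  [0, 0, 1]
  [0, 0, 0]
(up to reordering of blocks).

Per-block formulas:
  For a 3×3 Jordan block J_3(0): exp(t · J_3(0)) = e^(0t)·(I + t·N + (t^2/2)·N^2), where N is the 3×3 nilpotent shift.

After assembling e^{tJ} and conjugating by P, we get:

e^{tA} =
  [1 - t, -t^2/2, -t^2/2 - t]
  [-t, -t^2/2 - t + 1, -t^2/2 - 2*t]
  [t, t^2/2 + t, t^2/2 + 2*t + 1]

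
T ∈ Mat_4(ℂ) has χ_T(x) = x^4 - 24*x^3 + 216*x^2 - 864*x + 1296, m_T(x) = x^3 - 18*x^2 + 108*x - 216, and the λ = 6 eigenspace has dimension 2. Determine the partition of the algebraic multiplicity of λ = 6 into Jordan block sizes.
Block sizes for λ = 6: [3, 1]

Step 1 — from the characteristic polynomial, algebraic multiplicity of λ = 6 is 4. From dim ker(T − (6)·I) = 2, there are exactly 2 Jordan blocks for λ = 6.
Step 2 — from the minimal polynomial, the factor (x − 6)^3 tells us the largest block for λ = 6 has size 3.
Step 3 — with total size 4, 2 blocks, and largest block 3, the block sizes (in nonincreasing order) are [3, 1].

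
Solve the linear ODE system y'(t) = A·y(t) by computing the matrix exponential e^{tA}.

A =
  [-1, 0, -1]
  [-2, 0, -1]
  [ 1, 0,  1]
e^{tA} =
  [1 - t, 0, -t]
  [t^2/2 - 2*t, 1, t^2/2 - t]
  [t, 0, t + 1]

Strategy: write A = P · J · P⁻¹ where J is a Jordan canonical form, so e^{tA} = P · e^{tJ} · P⁻¹, and e^{tJ} can be computed block-by-block.

A has Jordan form
J =
  [0, 1, 0]
  [0, 0, 1]
  [0, 0, 0]
(up to reordering of blocks).

Per-block formulas:
  For a 3×3 Jordan block J_3(0): exp(t · J_3(0)) = e^(0t)·(I + t·N + (t^2/2)·N^2), where N is the 3×3 nilpotent shift.

After assembling e^{tJ} and conjugating by P, we get:

e^{tA} =
  [1 - t, 0, -t]
  [t^2/2 - 2*t, 1, t^2/2 - t]
  [t, 0, t + 1]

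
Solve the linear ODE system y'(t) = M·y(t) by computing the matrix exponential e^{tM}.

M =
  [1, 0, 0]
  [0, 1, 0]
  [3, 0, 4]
e^{tM} =
  [exp(t), 0, 0]
  [0, exp(t), 0]
  [exp(4*t) - exp(t), 0, exp(4*t)]

Strategy: write M = P · J · P⁻¹ where J is a Jordan canonical form, so e^{tM} = P · e^{tJ} · P⁻¹, and e^{tJ} can be computed block-by-block.

M has Jordan form
J =
  [1, 0, 0]
  [0, 1, 0]
  [0, 0, 4]
(up to reordering of blocks).

Per-block formulas:
  For a 1×1 block at λ = 1: exp(t · [1]) = [e^(1t)].
  For a 1×1 block at λ = 4: exp(t · [4]) = [e^(4t)].

After assembling e^{tJ} and conjugating by P, we get:

e^{tM} =
  [exp(t), 0, 0]
  [0, exp(t), 0]
  [exp(4*t) - exp(t), 0, exp(4*t)]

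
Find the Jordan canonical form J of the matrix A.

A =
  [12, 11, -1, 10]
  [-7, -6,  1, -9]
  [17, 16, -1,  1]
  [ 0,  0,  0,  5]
J_2(0) ⊕ J_2(5)

The characteristic polynomial is
  det(x·I − A) = x^4 - 10*x^3 + 25*x^2 = x^2*(x - 5)^2

Eigenvalues and multiplicities (the geometric multiplicity of λ is n − rank(A − λI), which equals the number of Jordan blocks for λ):
  λ = 0: algebraic multiplicity = 2, geometric multiplicity = 1
  λ = 5: algebraic multiplicity = 2, geometric multiplicity = 1

Determining the block sizes for each eigenvalue:
  λ = 0: one block (gm = 1), so the single block has size am = 2 → block sizes [2]
  λ = 5: one block (gm = 1), so the single block has size am = 2 → block sizes [2]

Assembling the blocks gives a Jordan form
J =
  [0, 1, 0, 0]
  [0, 0, 0, 0]
  [0, 0, 5, 1]
  [0, 0, 0, 5]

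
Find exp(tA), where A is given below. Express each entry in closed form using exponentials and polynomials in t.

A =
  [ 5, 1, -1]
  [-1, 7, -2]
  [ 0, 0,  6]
e^{tA} =
  [-t*exp(6*t) + exp(6*t), t*exp(6*t), -t^2*exp(6*t)/2 - t*exp(6*t)]
  [-t*exp(6*t), t*exp(6*t) + exp(6*t), -t^2*exp(6*t)/2 - 2*t*exp(6*t)]
  [0, 0, exp(6*t)]

Strategy: write A = P · J · P⁻¹ where J is a Jordan canonical form, so e^{tA} = P · e^{tJ} · P⁻¹, and e^{tJ} can be computed block-by-block.

A has Jordan form
J =
  [6, 1, 0]
  [0, 6, 1]
  [0, 0, 6]
(up to reordering of blocks).

Per-block formulas:
  For a 3×3 Jordan block J_3(6): exp(t · J_3(6)) = e^(6t)·(I + t·N + (t^2/2)·N^2), where N is the 3×3 nilpotent shift.

After assembling e^{tJ} and conjugating by P, we get:

e^{tA} =
  [-t*exp(6*t) + exp(6*t), t*exp(6*t), -t^2*exp(6*t)/2 - t*exp(6*t)]
  [-t*exp(6*t), t*exp(6*t) + exp(6*t), -t^2*exp(6*t)/2 - 2*t*exp(6*t)]
  [0, 0, exp(6*t)]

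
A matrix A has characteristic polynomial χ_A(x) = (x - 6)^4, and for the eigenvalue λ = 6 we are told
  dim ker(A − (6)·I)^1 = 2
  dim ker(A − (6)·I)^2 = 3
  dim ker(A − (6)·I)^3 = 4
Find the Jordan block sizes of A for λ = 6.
Block sizes for λ = 6: [3, 1]

From the dimensions of kernels of powers, the number of Jordan blocks of size at least j is d_j − d_{j−1} where d_j = dim ker(N^j) (with d_0 = 0). Computing the differences gives [2, 1, 1].
The number of blocks of size exactly k is (#blocks of size ≥ k) − (#blocks of size ≥ k + 1), so the partition is: 1 block(s) of size 1, 1 block(s) of size 3.
In nonincreasing order the block sizes are [3, 1].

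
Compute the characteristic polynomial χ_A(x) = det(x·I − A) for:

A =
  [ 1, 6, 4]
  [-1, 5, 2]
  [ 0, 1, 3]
x^3 - 9*x^2 + 27*x - 27

Expanding det(x·I − A) (e.g. by cofactor expansion or by noting that A is similar to its Jordan form J, which has the same characteristic polynomial as A) gives
  χ_A(x) = x^3 - 9*x^2 + 27*x - 27
which factors as (x - 3)^3. The eigenvalues (with algebraic multiplicities) are λ = 3 with multiplicity 3.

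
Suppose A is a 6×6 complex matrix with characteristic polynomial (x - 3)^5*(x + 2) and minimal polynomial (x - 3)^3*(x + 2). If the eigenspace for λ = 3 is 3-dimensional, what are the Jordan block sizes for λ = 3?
Block sizes for λ = 3: [3, 1, 1]

Step 1 — from the characteristic polynomial, algebraic multiplicity of λ = 3 is 5. From dim ker(A − (3)·I) = 3, there are exactly 3 Jordan blocks for λ = 3.
Step 2 — from the minimal polynomial, the factor (x − 3)^3 tells us the largest block for λ = 3 has size 3.
Step 3 — with total size 5, 3 blocks, and largest block 3, the block sizes (in nonincreasing order) are [3, 1, 1].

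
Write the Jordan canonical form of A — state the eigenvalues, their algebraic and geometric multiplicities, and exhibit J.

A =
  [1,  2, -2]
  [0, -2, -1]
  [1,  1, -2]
J_3(-1)

The characteristic polynomial is
  det(x·I − A) = x^3 + 3*x^2 + 3*x + 1 = (x + 1)^3

Eigenvalues and multiplicities (the geometric multiplicity of λ is n − rank(A − λI), which equals the number of Jordan blocks for λ):
  λ = -1: algebraic multiplicity = 3, geometric multiplicity = 1

Determining the block sizes for each eigenvalue:
  λ = -1: one block (gm = 1), so the single block has size am = 3 → block sizes [3]

Assembling the blocks gives a Jordan form
J =
  [-1,  1,  0]
  [ 0, -1,  1]
  [ 0,  0, -1]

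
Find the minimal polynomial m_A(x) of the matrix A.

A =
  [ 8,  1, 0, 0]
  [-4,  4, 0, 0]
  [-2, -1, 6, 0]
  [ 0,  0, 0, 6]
x^2 - 12*x + 36

The characteristic polynomial is χ_A(x) = (x - 6)^4, so the eigenvalues are known. The minimal polynomial is
  m_A(x) = Π_λ (x − λ)^{k_λ}
where k_λ is the size of the *largest* Jordan block for λ (equivalently, the smallest k with (A − λI)^k v = 0 for every generalised eigenvector v of λ).

  λ = 6: largest Jordan block has size 2, contributing (x − 6)^2

So m_A(x) = (x - 6)^2 = x^2 - 12*x + 36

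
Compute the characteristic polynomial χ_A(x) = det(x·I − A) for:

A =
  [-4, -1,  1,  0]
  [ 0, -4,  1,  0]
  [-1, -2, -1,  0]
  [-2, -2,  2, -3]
x^4 + 12*x^3 + 54*x^2 + 108*x + 81

Expanding det(x·I − A) (e.g. by cofactor expansion or by noting that A is similar to its Jordan form J, which has the same characteristic polynomial as A) gives
  χ_A(x) = x^4 + 12*x^3 + 54*x^2 + 108*x + 81
which factors as (x + 3)^4. The eigenvalues (with algebraic multiplicities) are λ = -3 with multiplicity 4.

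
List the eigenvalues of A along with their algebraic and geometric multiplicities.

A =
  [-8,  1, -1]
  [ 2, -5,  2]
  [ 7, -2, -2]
λ = -5: alg = 3, geom = 1

Step 1 — factor the characteristic polynomial to read off the algebraic multiplicities:
  χ_A(x) = (x + 5)^3

Step 2 — compute geometric multiplicities via the rank-nullity identity g(λ) = n − rank(A − λI):
  rank(A − (-5)·I) = 2, so dim ker(A − (-5)·I) = n − 2 = 1

Summary:
  λ = -5: algebraic multiplicity = 3, geometric multiplicity = 1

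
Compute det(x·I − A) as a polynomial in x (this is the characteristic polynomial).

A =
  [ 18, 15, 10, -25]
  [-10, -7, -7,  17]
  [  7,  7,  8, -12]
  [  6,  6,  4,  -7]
x^4 - 12*x^3 + 54*x^2 - 108*x + 81

Expanding det(x·I − A) (e.g. by cofactor expansion or by noting that A is similar to its Jordan form J, which has the same characteristic polynomial as A) gives
  χ_A(x) = x^4 - 12*x^3 + 54*x^2 - 108*x + 81
which factors as (x - 3)^4. The eigenvalues (with algebraic multiplicities) are λ = 3 with multiplicity 4.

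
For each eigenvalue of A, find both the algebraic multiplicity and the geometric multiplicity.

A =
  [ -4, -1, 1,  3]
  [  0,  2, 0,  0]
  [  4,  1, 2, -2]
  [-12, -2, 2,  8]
λ = 2: alg = 4, geom = 2

Step 1 — factor the characteristic polynomial to read off the algebraic multiplicities:
  χ_A(x) = (x - 2)^4

Step 2 — compute geometric multiplicities via the rank-nullity identity g(λ) = n − rank(A − λI):
  rank(A − (2)·I) = 2, so dim ker(A − (2)·I) = n − 2 = 2

Summary:
  λ = 2: algebraic multiplicity = 4, geometric multiplicity = 2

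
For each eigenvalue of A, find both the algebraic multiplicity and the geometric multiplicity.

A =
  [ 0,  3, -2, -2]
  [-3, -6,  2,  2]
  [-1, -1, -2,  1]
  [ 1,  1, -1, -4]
λ = -3: alg = 4, geom = 2

Step 1 — factor the characteristic polynomial to read off the algebraic multiplicities:
  χ_A(x) = (x + 3)^4

Step 2 — compute geometric multiplicities via the rank-nullity identity g(λ) = n − rank(A − λI):
  rank(A − (-3)·I) = 2, so dim ker(A − (-3)·I) = n − 2 = 2

Summary:
  λ = -3: algebraic multiplicity = 4, geometric multiplicity = 2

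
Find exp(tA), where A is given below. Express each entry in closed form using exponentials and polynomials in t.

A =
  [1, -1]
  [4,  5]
e^{tA} =
  [-2*t*exp(3*t) + exp(3*t), -t*exp(3*t)]
  [4*t*exp(3*t), 2*t*exp(3*t) + exp(3*t)]

Strategy: write A = P · J · P⁻¹ where J is a Jordan canonical form, so e^{tA} = P · e^{tJ} · P⁻¹, and e^{tJ} can be computed block-by-block.

A has Jordan form
J =
  [3, 1]
  [0, 3]
(up to reordering of blocks).

Per-block formulas:
  For a 2×2 Jordan block J_2(3): exp(t · J_2(3)) = e^(3t)·(I + t·N), where N is the 2×2 nilpotent shift.

After assembling e^{tJ} and conjugating by P, we get:

e^{tA} =
  [-2*t*exp(3*t) + exp(3*t), -t*exp(3*t)]
  [4*t*exp(3*t), 2*t*exp(3*t) + exp(3*t)]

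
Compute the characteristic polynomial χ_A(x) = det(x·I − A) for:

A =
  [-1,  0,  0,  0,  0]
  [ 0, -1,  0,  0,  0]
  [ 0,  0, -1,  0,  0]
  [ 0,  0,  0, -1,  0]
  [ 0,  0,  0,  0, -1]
x^5 + 5*x^4 + 10*x^3 + 10*x^2 + 5*x + 1

Expanding det(x·I − A) (e.g. by cofactor expansion or by noting that A is similar to its Jordan form J, which has the same characteristic polynomial as A) gives
  χ_A(x) = x^5 + 5*x^4 + 10*x^3 + 10*x^2 + 5*x + 1
which factors as (x + 1)^5. The eigenvalues (with algebraic multiplicities) are λ = -1 with multiplicity 5.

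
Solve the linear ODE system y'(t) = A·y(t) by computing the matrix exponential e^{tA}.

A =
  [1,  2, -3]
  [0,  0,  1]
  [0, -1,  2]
e^{tA} =
  [exp(t), t^2*exp(t)/2 + 2*t*exp(t), -t^2*exp(t)/2 - 3*t*exp(t)]
  [0, -t*exp(t) + exp(t), t*exp(t)]
  [0, -t*exp(t), t*exp(t) + exp(t)]

Strategy: write A = P · J · P⁻¹ where J is a Jordan canonical form, so e^{tA} = P · e^{tJ} · P⁻¹, and e^{tJ} can be computed block-by-block.

A has Jordan form
J =
  [1, 1, 0]
  [0, 1, 1]
  [0, 0, 1]
(up to reordering of blocks).

Per-block formulas:
  For a 3×3 Jordan block J_3(1): exp(t · J_3(1)) = e^(1t)·(I + t·N + (t^2/2)·N^2), where N is the 3×3 nilpotent shift.

After assembling e^{tJ} and conjugating by P, we get:

e^{tA} =
  [exp(t), t^2*exp(t)/2 + 2*t*exp(t), -t^2*exp(t)/2 - 3*t*exp(t)]
  [0, -t*exp(t) + exp(t), t*exp(t)]
  [0, -t*exp(t), t*exp(t) + exp(t)]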